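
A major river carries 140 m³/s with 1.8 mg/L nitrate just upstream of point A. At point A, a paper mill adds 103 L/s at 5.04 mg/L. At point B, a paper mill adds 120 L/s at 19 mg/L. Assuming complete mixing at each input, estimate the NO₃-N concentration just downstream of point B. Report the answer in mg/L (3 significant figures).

1.82 mg/L

103 L/s = 0.103 m³/s.
After input A: C = (140·1.8 + 0.103·5.04) / 140.1 = 1.802 mg/L.
120 L/s = 0.12 m³/s.
After input B: C = (140.1·1.802 + 0.12·19) / 140.2 = 1.817 mg/L.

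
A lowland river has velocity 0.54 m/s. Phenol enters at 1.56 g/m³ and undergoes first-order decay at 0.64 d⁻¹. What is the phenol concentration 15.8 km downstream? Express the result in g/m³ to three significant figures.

1.26 g/m³

Travel time t = 15.8 km / 0.54 m/s = 1.58e+04/0.54 = 2.926e+04 s = 0.3386 d.
First-order decay: C = 1.56·exp(−0.64·0.3386) = 1.56·0.8051 = 1.256 g/m³.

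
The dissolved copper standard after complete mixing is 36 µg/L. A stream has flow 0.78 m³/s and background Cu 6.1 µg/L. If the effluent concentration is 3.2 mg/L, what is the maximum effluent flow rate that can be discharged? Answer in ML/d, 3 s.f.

6.1 µg/L = 0.0061 mg/L.
36 µg/L = 0.036 mg/L.
Mass balance at complete mixing: C_std·(Q_w + Q_r) = Q_w·C_e + Q_r·C_b.
Rearranging, Q_w = Q_r·(C_std − C_b)/(C_e − C_std) = 0.78·(0.036 − 0.0061) / (3.2 − 0.036) = 0.007371 m³/s.
= 0.6369 ML/d.

0.637 ML/d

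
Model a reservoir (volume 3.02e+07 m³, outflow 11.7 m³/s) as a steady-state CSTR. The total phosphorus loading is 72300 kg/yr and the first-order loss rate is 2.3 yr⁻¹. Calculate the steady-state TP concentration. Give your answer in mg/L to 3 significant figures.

Outflow Q = 11.7 m³/s × 3.156e+07 s/yr = 3.692e+08 m³/yr.
Steady-state CSTR mass balance: W = Q·C + k·V·C, so C = W/(Q + kV).
Q + kV = 3.692e+08 + 2.3·3.02e+07 = 4.387e+08 m³/yr.
C = 72300/4.387e+08 = 0.0001648 kg/m³ = 0.1648 mg/L.

0.165 mg/L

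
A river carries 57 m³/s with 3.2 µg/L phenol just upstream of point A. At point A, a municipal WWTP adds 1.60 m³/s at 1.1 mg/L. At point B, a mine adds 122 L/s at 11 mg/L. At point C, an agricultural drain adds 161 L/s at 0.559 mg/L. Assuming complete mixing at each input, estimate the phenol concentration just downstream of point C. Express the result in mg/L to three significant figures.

3.2 µg/L = 0.0032 mg/L.
After input A: C = (57·0.0032 + 1.6·1.1) / 58.6 = 0.03315 mg/L.
122 L/s = 0.122 m³/s.
After input B: C = (58.6·0.03315 + 0.122·11) / 58.72 = 0.05593 mg/L.
161 L/s = 0.161 m³/s.
After input C: C = (58.72·0.05593 + 0.161·0.559) / 58.88 = 0.05731 mg/L.

0.0573 mg/L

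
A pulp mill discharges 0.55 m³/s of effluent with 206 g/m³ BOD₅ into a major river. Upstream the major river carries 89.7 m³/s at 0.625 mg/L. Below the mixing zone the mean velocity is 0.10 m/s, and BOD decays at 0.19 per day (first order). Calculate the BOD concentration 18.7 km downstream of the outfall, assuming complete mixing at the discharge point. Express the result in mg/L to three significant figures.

After complete mixing, C₀ = (0.55·206 + 89.7·0.625) / 90.25 = 1.877 mg/L.
Travel time t = 1.87e+04 m / 0.10 m/s = 1.87e+05 s = 2.164 d.
C = 1.877·exp(−0.19·2.164) = 1.877·0.6628 = 1.244 mg/L.

1.24 mg/L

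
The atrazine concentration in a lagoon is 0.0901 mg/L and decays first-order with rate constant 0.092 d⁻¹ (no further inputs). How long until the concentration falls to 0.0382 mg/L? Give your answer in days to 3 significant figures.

9.33 d

t = ln(C₀/C)/k = ln(0.0901/0.0382)/0.092 = 0.8581/0.092 = 9.327 d.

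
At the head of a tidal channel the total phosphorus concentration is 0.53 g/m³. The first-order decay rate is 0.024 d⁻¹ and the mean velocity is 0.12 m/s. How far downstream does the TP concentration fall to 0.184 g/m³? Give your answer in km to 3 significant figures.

457 km

From C = C₀·e^(−kt), t = ln(C₀/C)/k = ln(0.53/0.184)/0.024 = 1.058/0.024 = 44.08 d.
Distance = v·t = 0.12 m/s × 3.809e+06 s = 4.57e+05 m = 457 km.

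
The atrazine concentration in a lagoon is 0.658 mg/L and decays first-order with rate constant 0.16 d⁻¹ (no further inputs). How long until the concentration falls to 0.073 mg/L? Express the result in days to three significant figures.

t = ln(C₀/C)/k = ln(0.658/0.073)/0.16 = 2.199/0.16 = 13.74 d.

13.7 d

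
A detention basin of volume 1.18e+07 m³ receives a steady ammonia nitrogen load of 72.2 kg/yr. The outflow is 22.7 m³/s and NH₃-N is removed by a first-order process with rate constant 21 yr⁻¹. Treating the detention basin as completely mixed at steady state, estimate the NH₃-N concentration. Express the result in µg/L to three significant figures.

0.0749 µg/L

Outflow Q = 22.7 m³/s × 3.156e+07 s/yr = 7.164e+08 m³/yr.
Steady-state CSTR mass balance: W = Q·C + k·V·C, so C = W/(Q + kV).
Q + kV = 7.164e+08 + 21·1.18e+07 = 9.642e+08 m³/yr.
C = 72.2/9.642e+08 = 7.488e-08 kg/m³ = 7.488e-05 mg/L = 0.07488 µg/L.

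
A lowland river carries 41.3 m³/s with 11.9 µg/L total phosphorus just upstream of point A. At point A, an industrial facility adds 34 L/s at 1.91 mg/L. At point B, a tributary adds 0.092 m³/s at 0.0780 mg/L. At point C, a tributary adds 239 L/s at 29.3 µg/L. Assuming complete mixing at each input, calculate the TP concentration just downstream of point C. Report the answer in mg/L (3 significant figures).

11.9 µg/L = 0.0119 mg/L.
34 L/s = 0.034 m³/s.
After input A: C = (41.3·0.0119 + 0.034·1.91) / 41.33 = 0.01346 mg/L.
After input B: C = (41.33·0.01346 + 0.092·0.078) / 41.43 = 0.0136 mg/L.
239 L/s = 0.239 m³/s.
29.3 µg/L = 0.0293 mg/L.
After input C: C = (41.43·0.0136 + 0.239·0.0293) / 41.66 = 0.01369 mg/L.

0.0137 mg/L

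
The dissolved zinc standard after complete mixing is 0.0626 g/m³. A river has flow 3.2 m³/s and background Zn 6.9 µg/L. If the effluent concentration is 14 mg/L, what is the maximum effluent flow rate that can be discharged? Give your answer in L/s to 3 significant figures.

6.9 µg/L = 0.0069 mg/L.
Mass balance at complete mixing: C_std·(Q_w + Q_r) = Q_w·C_e + Q_r·C_b.
Rearranging, Q_w = Q_r·(C_std − C_b)/(C_e − C_std) = 3.2·(0.0626 − 0.0069) / (14 − 0.0626) = 0.01279 m³/s.
= 12.79 L/s.

12.8 L/s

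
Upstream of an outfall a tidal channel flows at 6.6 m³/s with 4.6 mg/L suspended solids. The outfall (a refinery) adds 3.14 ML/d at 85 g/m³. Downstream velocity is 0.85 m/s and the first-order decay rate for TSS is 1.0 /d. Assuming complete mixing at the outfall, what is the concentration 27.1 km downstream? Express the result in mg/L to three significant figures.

3.48 mg/L

3.14 ML/d = 0.03634 m³/s.
After complete mixing, C₀ = (0.03634·85 + 6.6·4.6) / 6.636 = 5.04 mg/L.
Travel time t = 2.71e+04 m / 0.85 m/s = 3.188e+04 s = 0.369 d.
C = 5.04·exp(−1.0·0.369) = 5.04·0.6914 = 3.485 mg/L.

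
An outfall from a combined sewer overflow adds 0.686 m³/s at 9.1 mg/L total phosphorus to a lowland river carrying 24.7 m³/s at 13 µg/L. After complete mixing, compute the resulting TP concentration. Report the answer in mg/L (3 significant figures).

0.259 mg/L

13 µg/L = 0.013 mg/L.
By mass balance at complete mixing, C = (0.686·9.1 + 24.7·0.013) / (0.686 + 24.7) = 6.564/25.39 = 0.2586 mg/L.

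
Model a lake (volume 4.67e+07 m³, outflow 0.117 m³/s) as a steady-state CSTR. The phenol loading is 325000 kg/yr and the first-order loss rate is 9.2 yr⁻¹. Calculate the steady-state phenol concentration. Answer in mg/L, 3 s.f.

0.750 mg/L

Outflow Q = 0.117 m³/s × 3.156e+07 s/yr = 3.692e+06 m³/yr.
Steady-state CSTR mass balance: W = Q·C + k·V·C, so C = W/(Q + kV).
Q + kV = 3.692e+06 + 9.2·4.67e+07 = 4.333e+08 m³/yr.
C = 325000/4.333e+08 = 0.00075 kg/m³ = 0.75 mg/L.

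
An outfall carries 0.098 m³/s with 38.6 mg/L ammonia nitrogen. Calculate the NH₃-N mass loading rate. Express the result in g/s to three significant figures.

3.78 g/s

Mass flux = Q·C = 0.098 m³/s × 38.6 g/m³ = 3.783 g/s.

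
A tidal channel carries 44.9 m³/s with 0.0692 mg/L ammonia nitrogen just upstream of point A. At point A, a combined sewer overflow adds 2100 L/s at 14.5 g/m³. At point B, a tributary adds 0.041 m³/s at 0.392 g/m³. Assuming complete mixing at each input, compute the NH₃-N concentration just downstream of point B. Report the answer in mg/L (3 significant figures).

2100 L/s = 2.1 m³/s.
After input A: C = (44.9·0.0692 + 2.1·14.5) / 47 = 0.714 mg/L.
After input B: C = (47·0.714 + 0.041·0.392) / 47.04 = 0.7137 mg/L.

0.714 mg/L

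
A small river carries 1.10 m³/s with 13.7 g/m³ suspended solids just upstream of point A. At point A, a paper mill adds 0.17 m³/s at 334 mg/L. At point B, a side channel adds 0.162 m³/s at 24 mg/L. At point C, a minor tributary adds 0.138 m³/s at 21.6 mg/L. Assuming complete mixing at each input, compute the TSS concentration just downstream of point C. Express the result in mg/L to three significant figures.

50.1 mg/L

After input A: C = (1.1·13.7 + 0.17·334) / 1.27 = 56.57 mg/L.
After input B: C = (1.27·56.57 + 0.162·24) / 1.432 = 52.89 mg/L.
After input C: C = (1.432·52.89 + 0.138·21.6) / 1.57 = 50.14 mg/L.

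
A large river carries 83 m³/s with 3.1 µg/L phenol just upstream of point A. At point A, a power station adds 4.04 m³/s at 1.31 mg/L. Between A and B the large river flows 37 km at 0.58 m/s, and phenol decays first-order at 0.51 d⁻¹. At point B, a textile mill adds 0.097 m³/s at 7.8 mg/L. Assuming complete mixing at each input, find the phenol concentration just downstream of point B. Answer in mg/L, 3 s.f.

3.1 µg/L = 0.0031 mg/L.
After input A: C = (83·0.0031 + 4.04·1.31) / 87.04 = 0.06376 mg/L.
Over the 37 km reach to input B (t = 6.379e+04 s = 0.7383 d), decay gives C = 0.06376·exp(−0.51·0.7383) = 0.04375 mg/L.
After input B: C = (87.04·0.04375 + 0.097·7.8) / 87.14 = 0.05239 mg/L.

0.0524 mg/L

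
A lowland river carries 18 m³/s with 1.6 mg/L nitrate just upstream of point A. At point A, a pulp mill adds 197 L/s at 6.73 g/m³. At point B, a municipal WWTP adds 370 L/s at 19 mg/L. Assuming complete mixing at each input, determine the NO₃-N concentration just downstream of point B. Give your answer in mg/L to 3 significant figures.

2.00 mg/L

197 L/s = 0.197 m³/s.
After input A: C = (18·1.6 + 0.197·6.73) / 18.2 = 1.656 mg/L.
370 L/s = 0.37 m³/s.
After input B: C = (18.2·1.656 + 0.37·19) / 18.57 = 2.001 mg/L.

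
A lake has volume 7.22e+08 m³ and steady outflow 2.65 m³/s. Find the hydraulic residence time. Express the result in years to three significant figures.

Q = 2.65 m³/s × 3.156e+07 s/yr = 8.363e+07 m³/yr.
Hydraulic residence time τ = V/Q = 7.22e+08/8.363e+07 = 8.634 yr.

8.63 yr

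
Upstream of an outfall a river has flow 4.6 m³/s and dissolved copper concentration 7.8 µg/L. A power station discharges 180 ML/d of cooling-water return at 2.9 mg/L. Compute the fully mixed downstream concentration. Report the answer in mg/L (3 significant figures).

0.909 mg/L

180 ML/d = 2.083 m³/s.
7.8 µg/L = 0.0078 mg/L.
By mass balance at complete mixing, C = (2.083·2.9 + 4.6·0.0078) / (2.083 + 4.6) = 6.078/6.683 = 0.9094 mg/L.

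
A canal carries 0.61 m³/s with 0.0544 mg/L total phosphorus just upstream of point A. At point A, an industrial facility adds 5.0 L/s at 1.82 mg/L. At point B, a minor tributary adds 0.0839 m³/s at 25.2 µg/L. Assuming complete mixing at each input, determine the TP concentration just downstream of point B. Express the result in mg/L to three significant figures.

5.0 L/s = 0.005 m³/s.
After input A: C = (0.61·0.0544 + 0.005·1.82) / 0.615 = 0.06875 mg/L.
25.2 µg/L = 0.0252 mg/L.
After input B: C = (0.615·0.06875 + 0.0839·0.0252) / 0.6989 = 0.06353 mg/L.

0.0635 mg/L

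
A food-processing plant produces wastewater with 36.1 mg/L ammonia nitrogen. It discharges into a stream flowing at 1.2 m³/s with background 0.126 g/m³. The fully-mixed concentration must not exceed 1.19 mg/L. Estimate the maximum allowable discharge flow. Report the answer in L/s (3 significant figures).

36.6 L/s

Mass balance at complete mixing: C_std·(Q_w + Q_r) = Q_w·C_e + Q_r·C_b.
Rearranging, Q_w = Q_r·(C_std − C_b)/(C_e − C_std) = 1.2·(1.19 − 0.126) / (36.1 − 1.19) = 0.03657 m³/s.
= 36.57 L/s.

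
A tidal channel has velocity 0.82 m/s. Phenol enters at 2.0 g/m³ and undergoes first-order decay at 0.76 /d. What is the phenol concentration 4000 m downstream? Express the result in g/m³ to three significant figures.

Travel time t = 4000 m / 0.82 m/s = 4000/0.82 = 4878 s = 0.05646 d.
First-order decay: C = 2.0·exp(−0.76·0.05646) = 2.0·0.958 = 1.916 g/m³.

1.92 g/m³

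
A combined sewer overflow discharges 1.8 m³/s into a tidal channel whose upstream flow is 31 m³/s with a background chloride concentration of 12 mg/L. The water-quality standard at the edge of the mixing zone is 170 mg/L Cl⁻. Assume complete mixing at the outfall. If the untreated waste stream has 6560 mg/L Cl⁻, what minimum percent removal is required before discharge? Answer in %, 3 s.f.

55.9 %

Mass balance: 170·32.8 = 1.8·Cₑ + 31·12.
Cₑ = (5576 − 372) / 1.8 = 2891 mg/L.
Required removal = 1 − 2891/6560 = 55.93 %.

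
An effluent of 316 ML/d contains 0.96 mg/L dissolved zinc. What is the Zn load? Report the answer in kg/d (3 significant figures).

316 ML/d = 3.657 m³/s.
Mass flux = Q·C = 3.657 m³/s × 0.96 g/m³ = 3.511 g/s.
= 3.511 g/s × 86.4 = 303.4 kg/d.

303 kg/d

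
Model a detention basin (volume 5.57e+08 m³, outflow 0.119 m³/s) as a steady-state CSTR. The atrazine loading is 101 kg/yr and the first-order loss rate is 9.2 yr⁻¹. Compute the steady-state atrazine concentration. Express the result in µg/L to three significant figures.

Outflow Q = 0.119 m³/s × 3.156e+07 s/yr = 3.755e+06 m³/yr.
Steady-state CSTR mass balance: W = Q·C + k·V·C, so C = W/(Q + kV).
Q + kV = 3.755e+06 + 9.2·5.57e+08 = 5.128e+09 m³/yr.
C = 101/5.128e+09 = 1.97e-08 kg/m³ = 1.97e-05 mg/L = 0.0197 µg/L.

0.0197 µg/L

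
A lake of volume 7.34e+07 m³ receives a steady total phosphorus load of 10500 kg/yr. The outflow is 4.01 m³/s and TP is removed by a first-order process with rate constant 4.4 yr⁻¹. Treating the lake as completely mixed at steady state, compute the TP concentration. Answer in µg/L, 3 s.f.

Outflow Q = 4.01 m³/s × 3.156e+07 s/yr = 1.265e+08 m³/yr.
Steady-state CSTR mass balance: W = Q·C + k·V·C, so C = W/(Q + kV).
Q + kV = 1.265e+08 + 4.4·7.34e+07 = 4.495e+08 m³/yr.
C = 10500/4.495e+08 = 2.336e-05 kg/m³ = 0.02336 mg/L = 23.36 µg/L.

23.4 µg/L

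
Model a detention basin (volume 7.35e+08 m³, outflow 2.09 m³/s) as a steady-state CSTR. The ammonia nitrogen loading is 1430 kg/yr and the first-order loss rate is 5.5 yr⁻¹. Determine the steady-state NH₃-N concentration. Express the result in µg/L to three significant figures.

0.348 µg/L

Outflow Q = 2.09 m³/s × 3.156e+07 s/yr = 6.596e+07 m³/yr.
Steady-state CSTR mass balance: W = Q·C + k·V·C, so C = W/(Q + kV).
Q + kV = 6.596e+07 + 5.5·7.35e+08 = 4.108e+09 m³/yr.
C = 1430/4.108e+09 = 3.481e-07 kg/m³ = 0.0003481 mg/L = 0.3481 µg/L.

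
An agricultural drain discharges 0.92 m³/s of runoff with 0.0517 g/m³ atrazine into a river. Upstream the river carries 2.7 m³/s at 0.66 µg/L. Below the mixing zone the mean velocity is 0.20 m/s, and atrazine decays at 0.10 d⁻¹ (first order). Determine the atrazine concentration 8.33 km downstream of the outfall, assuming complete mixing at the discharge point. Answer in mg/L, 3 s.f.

0.0130 mg/L

0.66 µg/L = 0.00066 mg/L.
After complete mixing, C₀ = (0.92·0.0517 + 2.7·0.00066) / 3.62 = 0.01363 mg/L.
Travel time t = 8330 m / 0.20 m/s = 4.165e+04 s = 0.4821 d.
C = 0.01363·exp(−0.10·0.4821) = 0.01363·0.9529 = 0.01299 mg/L.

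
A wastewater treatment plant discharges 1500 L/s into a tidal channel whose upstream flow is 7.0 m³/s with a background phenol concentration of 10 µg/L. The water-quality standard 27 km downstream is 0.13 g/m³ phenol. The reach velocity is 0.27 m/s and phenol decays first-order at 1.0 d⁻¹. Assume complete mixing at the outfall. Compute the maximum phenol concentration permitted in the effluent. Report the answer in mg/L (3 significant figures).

2.30 mg/L

1500 L/s = 1.5 m³/s.
10 µg/L = 0.01 mg/L.
Travel time to the compliance point: t = 2.7e+04/0.27 = 1e+05 s = 1.157 d; decay factor exp(−1.0·1.157) = 0.3143.
So the concentration just after mixing may be at most 0.13/0.3143 = 0.4136 mg/L.
Mass balance: 0.4136·8.5 = 1.5·Cₑ + 7·0.01.
Cₑ = (3.516 − 0.07) / 1.5 = 2.297 mg/L.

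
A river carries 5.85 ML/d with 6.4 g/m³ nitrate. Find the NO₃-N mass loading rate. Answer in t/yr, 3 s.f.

13.7 t/yr

5.85 ML/d = 0.06771 m³/s.
Mass flux = Q·C = 0.06771 m³/s × 6.4 g/m³ = 0.4333 g/s.
= 0.4333 g/s × 31.56 = 13.67 t/yr.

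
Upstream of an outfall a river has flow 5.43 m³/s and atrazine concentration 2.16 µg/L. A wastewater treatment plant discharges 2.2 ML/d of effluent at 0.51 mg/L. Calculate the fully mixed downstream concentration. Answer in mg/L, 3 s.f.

0.00453 mg/L

2.2 ML/d = 0.02546 m³/s.
2.16 µg/L = 0.00216 mg/L.
By mass balance at complete mixing, C = (0.02546·0.51 + 5.43·0.00216) / (0.02546 + 5.43) = 0.02471/5.455 = 0.00453 mg/L.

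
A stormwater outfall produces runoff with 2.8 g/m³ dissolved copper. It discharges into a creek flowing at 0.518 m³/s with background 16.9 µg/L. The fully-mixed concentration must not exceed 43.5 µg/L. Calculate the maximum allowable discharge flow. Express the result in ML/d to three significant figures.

0.432 ML/d

16.9 µg/L = 0.0169 mg/L.
43.5 µg/L = 0.0435 mg/L.
Mass balance at complete mixing: C_std·(Q_w + Q_r) = Q_w·C_e + Q_r·C_b.
Rearranging, Q_w = Q_r·(C_std − C_b)/(C_e − C_std) = 0.518·(0.0435 − 0.0169) / (2.8 − 0.0435) = 0.004999 m³/s.
= 0.4319 ML/d.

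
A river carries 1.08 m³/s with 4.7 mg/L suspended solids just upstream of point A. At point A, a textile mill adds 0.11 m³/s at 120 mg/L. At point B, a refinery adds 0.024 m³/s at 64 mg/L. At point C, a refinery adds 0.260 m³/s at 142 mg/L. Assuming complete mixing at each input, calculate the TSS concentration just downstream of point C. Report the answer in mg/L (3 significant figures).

After input A: C = (1.08·4.7 + 0.11·120) / 1.19 = 15.36 mg/L.
After input B: C = (1.19·15.36 + 0.024·64) / 1.214 = 16.32 mg/L.
After input C: C = (1.214·16.32 + 0.26·142) / 1.474 = 38.49 mg/L.

38.5 mg/L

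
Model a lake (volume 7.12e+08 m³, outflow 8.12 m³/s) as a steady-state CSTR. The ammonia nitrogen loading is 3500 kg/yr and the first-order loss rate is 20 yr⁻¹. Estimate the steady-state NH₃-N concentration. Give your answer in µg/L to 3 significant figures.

0.241 µg/L

Outflow Q = 8.12 m³/s × 3.156e+07 s/yr = 2.562e+08 m³/yr.
Steady-state CSTR mass balance: W = Q·C + k·V·C, so C = W/(Q + kV).
Q + kV = 2.562e+08 + 20·7.12e+08 = 1.45e+10 m³/yr.
C = 3500/1.45e+10 = 2.414e-07 kg/m³ = 0.0002414 mg/L = 0.2414 µg/L.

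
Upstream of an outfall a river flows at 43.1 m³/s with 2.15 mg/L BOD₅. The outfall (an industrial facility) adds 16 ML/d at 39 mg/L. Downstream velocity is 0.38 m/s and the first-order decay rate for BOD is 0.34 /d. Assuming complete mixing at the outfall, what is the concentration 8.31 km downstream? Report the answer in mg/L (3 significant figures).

16 ML/d = 0.1852 m³/s.
After complete mixing, C₀ = (0.1852·39 + 43.1·2.15) / 43.29 = 2.308 mg/L.
Travel time t = 8310 m / 0.38 m/s = 2.187e+04 s = 0.2531 d.
C = 2.308·exp(−0.34·0.2531) = 2.308·0.9175 = 2.117 mg/L.

2.12 mg/L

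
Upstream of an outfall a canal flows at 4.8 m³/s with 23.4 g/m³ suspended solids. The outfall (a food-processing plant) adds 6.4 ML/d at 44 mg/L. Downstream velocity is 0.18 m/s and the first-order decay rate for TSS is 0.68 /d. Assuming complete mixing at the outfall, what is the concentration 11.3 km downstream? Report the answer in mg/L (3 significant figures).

14.5 mg/L

6.4 ML/d = 0.07407 m³/s.
After complete mixing, C₀ = (0.07407·44 + 4.8·23.4) / 4.874 = 23.71 mg/L.
Travel time t = 1.13e+04 m / 0.18 m/s = 6.278e+04 s = 0.7266 d.
C = 23.71·exp(−0.68·0.7266) = 23.71·0.6101 = 14.47 mg/L.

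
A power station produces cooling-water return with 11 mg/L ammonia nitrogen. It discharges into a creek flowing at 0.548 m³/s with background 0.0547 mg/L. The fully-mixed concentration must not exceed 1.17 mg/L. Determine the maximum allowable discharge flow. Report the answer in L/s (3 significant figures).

62.2 L/s

Mass balance at complete mixing: C_std·(Q_w + Q_r) = Q_w·C_e + Q_r·C_b.
Rearranging, Q_w = Q_r·(C_std − C_b)/(C_e − C_std) = 0.548·(1.17 − 0.0547) / (11 − 1.17) = 0.06218 m³/s.
= 62.18 L/s.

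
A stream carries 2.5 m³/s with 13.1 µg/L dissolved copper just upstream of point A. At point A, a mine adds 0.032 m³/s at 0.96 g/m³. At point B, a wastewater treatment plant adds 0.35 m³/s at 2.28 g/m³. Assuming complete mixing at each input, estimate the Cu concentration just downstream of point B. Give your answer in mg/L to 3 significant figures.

0.299 mg/L

13.1 µg/L = 0.0131 mg/L.
After input A: C = (2.5·0.0131 + 0.032·0.96) / 2.532 = 0.02507 mg/L.
After input B: C = (2.532·0.02507 + 0.35·2.28) / 2.882 = 0.2989 mg/L.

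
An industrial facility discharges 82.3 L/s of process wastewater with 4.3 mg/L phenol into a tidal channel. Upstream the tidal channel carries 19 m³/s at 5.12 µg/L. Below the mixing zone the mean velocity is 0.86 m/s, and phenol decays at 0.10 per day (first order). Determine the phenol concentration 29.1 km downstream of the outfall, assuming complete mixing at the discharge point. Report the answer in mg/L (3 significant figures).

82.3 L/s = 0.0823 m³/s.
5.12 µg/L = 0.00512 mg/L.
After complete mixing, C₀ = (0.0823·4.3 + 19·0.00512) / 19.08 = 0.02364 mg/L.
Travel time t = 2.91e+04 m / 0.86 m/s = 3.384e+04 s = 0.3916 d.
C = 0.02364·exp(−0.10·0.3916) = 0.02364·0.9616 = 0.02274 mg/L.

0.0227 mg/L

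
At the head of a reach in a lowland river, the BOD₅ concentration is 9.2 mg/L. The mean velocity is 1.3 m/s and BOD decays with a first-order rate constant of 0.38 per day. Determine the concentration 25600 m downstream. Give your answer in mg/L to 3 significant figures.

Travel time t = 25600 m / 1.3 m/s = 2.56e+04/1.3 = 1.969e+04 s = 0.2279 d.
First-order decay: C = 9.2·exp(−0.38·0.2279) = 9.2·0.917 = 8.437 mg/L.

8.44 mg/L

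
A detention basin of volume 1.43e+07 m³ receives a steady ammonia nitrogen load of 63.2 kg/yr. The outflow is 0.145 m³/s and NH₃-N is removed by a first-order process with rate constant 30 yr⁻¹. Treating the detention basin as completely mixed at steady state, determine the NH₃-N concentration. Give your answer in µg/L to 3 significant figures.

Outflow Q = 0.145 m³/s × 3.156e+07 s/yr = 4.576e+06 m³/yr.
Steady-state CSTR mass balance: W = Q·C + k·V·C, so C = W/(Q + kV).
Q + kV = 4.576e+06 + 30·1.43e+07 = 4.336e+08 m³/yr.
C = 63.2/4.336e+08 = 1.458e-07 kg/m³ = 0.0001458 mg/L = 0.1458 µg/L.

0.146 µg/L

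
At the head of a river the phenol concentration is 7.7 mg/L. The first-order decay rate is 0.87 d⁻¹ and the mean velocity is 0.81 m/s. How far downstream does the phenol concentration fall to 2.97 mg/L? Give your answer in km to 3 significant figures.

From C = C₀·e^(−kt), t = ln(C₀/C)/k = ln(7.7/2.97)/0.87 = 0.9527/0.87 = 1.095 d.
Distance = v·t = 0.81 m/s × 9.461e+04 s = 7.663e+04 m = 76.63 km.

76.6 km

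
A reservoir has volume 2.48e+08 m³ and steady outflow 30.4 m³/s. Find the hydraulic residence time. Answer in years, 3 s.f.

Q = 30.4 m³/s × 3.156e+07 s/yr = 9.594e+08 m³/yr.
Hydraulic residence time τ = V/Q = 2.48e+08/9.594e+08 = 0.2585 yr.

0.259 yr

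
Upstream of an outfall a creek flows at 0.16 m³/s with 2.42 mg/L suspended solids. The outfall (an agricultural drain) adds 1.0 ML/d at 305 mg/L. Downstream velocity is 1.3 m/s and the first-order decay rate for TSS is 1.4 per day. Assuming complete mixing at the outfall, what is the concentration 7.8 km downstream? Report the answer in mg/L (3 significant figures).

1.0 ML/d = 0.01157 m³/s.
After complete mixing, C₀ = (0.01157·305 + 0.16·2.42) / 0.1716 = 22.83 mg/L.
Travel time t = 7800 m / 1.3 m/s = 6000 s = 0.06944 d.
C = 22.83·exp(−1.4·0.06944) = 22.83·0.9074 = 20.72 mg/L.

20.7 mg/L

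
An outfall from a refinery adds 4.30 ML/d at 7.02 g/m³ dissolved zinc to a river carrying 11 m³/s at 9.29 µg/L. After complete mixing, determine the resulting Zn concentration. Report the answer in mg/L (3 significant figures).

4.30 ML/d = 0.04977 m³/s.
9.29 µg/L = 0.00929 mg/L.
Conservation of mass across the mixing zone: C = (0.04977·7.02 + 11·0.00929) / (0.04977 + 11) = 0.4516/11.05 = 0.04087 mg/L.

0.0409 mg/L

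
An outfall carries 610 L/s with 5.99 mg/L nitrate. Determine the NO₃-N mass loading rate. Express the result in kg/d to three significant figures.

610 L/s = 0.61 m³/s.
Mass flux = Q·C = 0.61 m³/s × 5.99 g/m³ = 3.654 g/s.
= 3.654 g/s × 86.4 = 315.7 kg/d.

316 kg/d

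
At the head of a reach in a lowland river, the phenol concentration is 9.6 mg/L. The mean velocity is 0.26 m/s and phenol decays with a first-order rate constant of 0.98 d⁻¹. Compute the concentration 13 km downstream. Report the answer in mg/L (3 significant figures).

5.44 mg/L

Travel time t = 13 km / 0.26 m/s = 1.3e+04/0.26 = 5e+04 s = 0.5787 d.
First-order decay: C = 9.6·exp(−0.98·0.5787) = 9.6·0.5672 = 5.445 mg/L.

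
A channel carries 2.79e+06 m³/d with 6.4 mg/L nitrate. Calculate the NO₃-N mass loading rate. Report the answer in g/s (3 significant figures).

207 g/s

2.79e+06 m³/d = 32.29 m³/s.
Mass flux = Q·C = 32.29 m³/s × 6.4 g/m³ = 206.7 g/s.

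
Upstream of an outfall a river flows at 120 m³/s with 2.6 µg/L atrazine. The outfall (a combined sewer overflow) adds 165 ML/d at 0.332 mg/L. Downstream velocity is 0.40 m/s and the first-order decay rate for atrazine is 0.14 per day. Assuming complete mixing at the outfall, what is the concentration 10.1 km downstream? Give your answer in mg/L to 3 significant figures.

0.00745 mg/L

165 ML/d = 1.91 m³/s.
2.6 µg/L = 0.0026 mg/L.
After complete mixing, C₀ = (1.91·0.332 + 120·0.0026) / 121.9 = 0.00776 mg/L.
Travel time t = 1.01e+04 m / 0.40 m/s = 2.525e+04 s = 0.2922 d.
C = 0.00776·exp(−0.14·0.2922) = 0.00776·0.9599 = 0.007449 mg/L.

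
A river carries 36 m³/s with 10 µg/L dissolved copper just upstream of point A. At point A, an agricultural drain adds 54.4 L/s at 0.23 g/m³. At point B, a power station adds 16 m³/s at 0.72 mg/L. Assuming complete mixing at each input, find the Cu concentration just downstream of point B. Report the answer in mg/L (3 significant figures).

0.228 mg/L

10 µg/L = 0.01 mg/L.
54.4 L/s = 0.0544 m³/s.
After input A: C = (36·0.01 + 0.0544·0.23) / 36.05 = 0.01033 mg/L.
After input B: C = (36.05·0.01033 + 16·0.72) / 52.05 = 0.2285 mg/L.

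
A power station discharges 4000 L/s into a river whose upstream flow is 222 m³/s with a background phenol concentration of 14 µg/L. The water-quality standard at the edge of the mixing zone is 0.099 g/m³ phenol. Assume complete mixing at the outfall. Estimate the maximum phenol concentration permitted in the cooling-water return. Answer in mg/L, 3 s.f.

4000 L/s = 4 m³/s.
14 µg/L = 0.014 mg/L.
Mass balance: 0.099·226 = 4·Cₑ + 222·0.014.
Cₑ = (22.37 − 3.108) / 4 = 4.817 mg/L.

4.82 mg/L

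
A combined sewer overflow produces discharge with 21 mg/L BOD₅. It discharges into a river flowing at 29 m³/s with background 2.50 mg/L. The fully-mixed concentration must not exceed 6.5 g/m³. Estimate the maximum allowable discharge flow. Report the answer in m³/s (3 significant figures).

Mass balance at complete mixing: C_std·(Q_w + Q_r) = Q_w·C_e + Q_r·C_b.
Rearranging, Q_w = Q_r·(C_std − C_b)/(C_e − C_std) = 29·(6.5 − 2.5) / (21 − 6.5) = 8 m³/s.

8.00 m³/s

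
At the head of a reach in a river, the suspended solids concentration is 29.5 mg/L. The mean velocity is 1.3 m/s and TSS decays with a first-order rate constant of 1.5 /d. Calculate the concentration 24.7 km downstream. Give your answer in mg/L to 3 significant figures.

21.2 mg/L

Travel time t = 24.7 km / 1.3 m/s = 2.47e+04/1.3 = 1.9e+04 s = 0.2199 d.
First-order decay: C = 29.5·exp(−1.5·0.2199) = 29.5·0.719 = 21.21 mg/L.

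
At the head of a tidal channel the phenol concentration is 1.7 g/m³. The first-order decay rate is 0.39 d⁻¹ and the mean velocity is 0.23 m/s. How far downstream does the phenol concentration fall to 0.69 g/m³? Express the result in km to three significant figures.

From C = C₀·e^(−kt), t = ln(C₀/C)/k = ln(1.7/0.69)/0.39 = 0.9017/0.39 = 2.312 d.
Distance = v·t = 0.23 m/s × 1.998e+05 s = 4.594e+04 m = 45.94 km.

45.9 km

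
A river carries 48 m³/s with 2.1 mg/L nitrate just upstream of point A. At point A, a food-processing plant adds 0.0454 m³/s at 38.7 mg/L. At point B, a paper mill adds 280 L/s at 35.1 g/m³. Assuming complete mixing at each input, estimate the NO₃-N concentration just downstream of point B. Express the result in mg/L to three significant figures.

2.33 mg/L

After input A: C = (48·2.1 + 0.0454·38.7) / 48.05 = 2.135 mg/L.
280 L/s = 0.28 m³/s.
After input B: C = (48.05·2.135 + 0.28·35.1) / 48.33 = 2.326 mg/L.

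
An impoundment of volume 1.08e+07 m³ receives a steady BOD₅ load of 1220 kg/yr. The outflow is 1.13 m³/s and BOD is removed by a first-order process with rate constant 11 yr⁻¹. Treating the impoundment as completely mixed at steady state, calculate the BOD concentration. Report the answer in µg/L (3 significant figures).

7.90 µg/L

Outflow Q = 1.13 m³/s × 3.156e+07 s/yr = 3.566e+07 m³/yr.
Steady-state CSTR mass balance: W = Q·C + k·V·C, so C = W/(Q + kV).
Q + kV = 3.566e+07 + 11·1.08e+07 = 1.545e+08 m³/yr.
C = 1220/1.545e+08 = 7.898e-06 kg/m³ = 0.007898 mg/L = 7.898 µg/L.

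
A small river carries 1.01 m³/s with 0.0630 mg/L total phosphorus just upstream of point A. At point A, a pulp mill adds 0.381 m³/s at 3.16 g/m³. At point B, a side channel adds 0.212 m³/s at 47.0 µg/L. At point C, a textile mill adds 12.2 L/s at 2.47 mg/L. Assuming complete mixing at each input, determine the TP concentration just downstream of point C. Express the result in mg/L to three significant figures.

After input A: C = (1.01·0.063 + 0.381·3.16) / 1.391 = 0.9113 mg/L.
47.0 µg/L = 0.047 mg/L.
After input B: C = (1.391·0.9113 + 0.212·0.047) / 1.603 = 0.797 mg/L.
12.2 L/s = 0.0122 m³/s.
After input C: C = (1.603·0.797 + 0.0122·2.47) / 1.615 = 0.8096 mg/L.

0.810 mg/L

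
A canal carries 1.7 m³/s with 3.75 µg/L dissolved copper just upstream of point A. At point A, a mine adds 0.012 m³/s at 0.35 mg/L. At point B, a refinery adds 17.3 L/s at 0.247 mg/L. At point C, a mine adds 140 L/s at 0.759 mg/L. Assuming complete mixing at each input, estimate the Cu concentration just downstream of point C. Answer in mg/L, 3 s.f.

0.0648 mg/L

3.75 µg/L = 0.00375 mg/L.
After input A: C = (1.7·0.00375 + 0.012·0.35) / 1.712 = 0.006177 mg/L.
17.3 L/s = 0.0173 m³/s.
After input B: C = (1.712·0.006177 + 0.0173·0.247) / 1.729 = 0.008586 mg/L.
140 L/s = 0.14 m³/s.
After input C: C = (1.729·0.008586 + 0.14·0.759) / 1.869 = 0.06479 mg/L.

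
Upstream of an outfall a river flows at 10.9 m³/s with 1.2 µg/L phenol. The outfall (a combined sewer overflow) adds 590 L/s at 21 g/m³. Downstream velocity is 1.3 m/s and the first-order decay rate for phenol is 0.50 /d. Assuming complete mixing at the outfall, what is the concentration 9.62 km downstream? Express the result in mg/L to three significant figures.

590 L/s = 0.59 m³/s.
1.2 µg/L = 0.0012 mg/L.
After complete mixing, C₀ = (0.59·21 + 10.9·0.0012) / 11.49 = 1.079 mg/L.
Travel time t = 9620 m / 1.3 m/s = 7400 s = 0.08565 d.
C = 1.079·exp(−0.50·0.08565) = 1.079·0.9581 = 1.034 mg/L.

1.03 mg/L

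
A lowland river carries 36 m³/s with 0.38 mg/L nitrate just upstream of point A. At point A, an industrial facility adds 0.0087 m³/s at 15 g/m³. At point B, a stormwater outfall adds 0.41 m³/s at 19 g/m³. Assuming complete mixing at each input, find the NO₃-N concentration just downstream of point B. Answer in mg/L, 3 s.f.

After input A: C = (36·0.38 + 0.0087·15) / 36.01 = 0.3835 mg/L.
After input B: C = (36.01·0.3835 + 0.41·19) / 36.42 = 0.5931 mg/L.

0.593 mg/L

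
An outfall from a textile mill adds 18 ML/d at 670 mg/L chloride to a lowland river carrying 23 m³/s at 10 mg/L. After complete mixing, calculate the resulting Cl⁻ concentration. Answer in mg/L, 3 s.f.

15.9 mg/L

18 ML/d = 0.2083 m³/s.
Conservation of mass across the mixing zone: C = (0.2083·670 + 23·10) / (0.2083 + 23) = 369.6/23.21 = 15.92 mg/L.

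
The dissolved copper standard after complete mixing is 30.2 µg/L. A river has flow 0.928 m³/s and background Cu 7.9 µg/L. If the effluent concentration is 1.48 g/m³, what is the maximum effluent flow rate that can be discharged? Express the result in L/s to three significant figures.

7.9 µg/L = 0.0079 mg/L.
30.2 µg/L = 0.0302 mg/L.
Mass balance at complete mixing: C_std·(Q_w + Q_r) = Q_w·C_e + Q_r·C_b.
Rearranging, Q_w = Q_r·(C_std − C_b)/(C_e − C_std) = 0.928·(0.0302 − 0.0079) / (1.48 − 0.0302) = 0.01427 m³/s.
= 14.27 L/s.

14.3 L/s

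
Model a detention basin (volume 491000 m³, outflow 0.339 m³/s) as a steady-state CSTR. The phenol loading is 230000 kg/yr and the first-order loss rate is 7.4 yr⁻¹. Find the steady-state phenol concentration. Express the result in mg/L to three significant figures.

16.0 mg/L

Outflow Q = 0.339 m³/s × 3.156e+07 s/yr = 1.07e+07 m³/yr.
Steady-state CSTR mass balance: W = Q·C + k·V·C, so C = W/(Q + kV).
Q + kV = 1.07e+07 + 7.4·491000 = 1.433e+07 m³/yr.
C = 230000/1.433e+07 = 0.01605 kg/m³ = 16.05 mg/L.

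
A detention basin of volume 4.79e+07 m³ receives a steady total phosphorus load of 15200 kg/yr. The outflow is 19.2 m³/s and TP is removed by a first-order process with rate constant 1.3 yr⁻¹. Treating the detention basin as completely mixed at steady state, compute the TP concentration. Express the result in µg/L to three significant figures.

Outflow Q = 19.2 m³/s × 3.156e+07 s/yr = 6.059e+08 m³/yr.
Steady-state CSTR mass balance: W = Q·C + k·V·C, so C = W/(Q + kV).
Q + kV = 6.059e+08 + 1.3·4.79e+07 = 6.682e+08 m³/yr.
C = 15200/6.682e+08 = 2.275e-05 kg/m³ = 0.02275 mg/L = 22.75 µg/L.

22.7 µg/L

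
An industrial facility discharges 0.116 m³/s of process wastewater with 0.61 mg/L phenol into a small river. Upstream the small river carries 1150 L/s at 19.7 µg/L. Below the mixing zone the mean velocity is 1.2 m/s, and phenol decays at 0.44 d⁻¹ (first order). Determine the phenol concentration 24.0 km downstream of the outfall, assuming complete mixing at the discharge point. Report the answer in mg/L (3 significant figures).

1150 L/s = 1.15 m³/s.
19.7 µg/L = 0.0197 mg/L.
After complete mixing, C₀ = (0.116·0.61 + 1.15·0.0197) / 1.266 = 0.07379 mg/L.
Travel time t = 2.4e+04 m / 1.2 m/s = 2e+04 s = 0.2315 d.
C = 0.07379·exp(−0.44·0.2315) = 0.07379·0.9032 = 0.06664 mg/L.

0.0666 mg/L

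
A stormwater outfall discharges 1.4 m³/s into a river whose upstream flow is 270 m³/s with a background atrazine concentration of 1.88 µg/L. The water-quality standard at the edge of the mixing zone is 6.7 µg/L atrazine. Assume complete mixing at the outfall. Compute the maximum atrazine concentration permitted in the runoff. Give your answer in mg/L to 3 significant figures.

0.936 mg/L

1.88 µg/L = 0.00188 mg/L.
6.7 µg/L = 0.0067 mg/L.
Mass balance: 0.0067·271.4 = 1.4·Cₑ + 270·0.00188.
Cₑ = (1.818 − 0.5076) / 1.4 = 0.9363 mg/L.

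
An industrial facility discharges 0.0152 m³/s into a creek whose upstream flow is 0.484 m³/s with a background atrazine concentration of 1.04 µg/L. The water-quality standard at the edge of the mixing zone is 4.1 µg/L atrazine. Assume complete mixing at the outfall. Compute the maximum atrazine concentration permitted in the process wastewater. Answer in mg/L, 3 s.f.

1.04 µg/L = 0.00104 mg/L.
4.1 µg/L = 0.0041 mg/L.
Mass balance: 0.0041·0.4992 = 0.0152·Cₑ + 0.484·0.00104.
Cₑ = (0.002047 − 0.0005034) / 0.0152 = 0.1015 mg/L.

0.102 mg/L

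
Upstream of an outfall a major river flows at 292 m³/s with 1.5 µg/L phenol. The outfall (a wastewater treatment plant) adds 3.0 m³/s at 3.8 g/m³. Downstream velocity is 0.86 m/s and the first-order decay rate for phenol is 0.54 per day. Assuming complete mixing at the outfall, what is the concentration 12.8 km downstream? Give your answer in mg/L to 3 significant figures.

0.0366 mg/L

1.5 µg/L = 0.0015 mg/L.
After complete mixing, C₀ = (3·3.8 + 292·0.0015) / 295 = 0.04013 mg/L.
Travel time t = 1.28e+04 m / 0.86 m/s = 1.488e+04 s = 0.1723 d.
C = 0.04013·exp(−0.54·0.1723) = 0.04013·0.9112 = 0.03656 mg/L.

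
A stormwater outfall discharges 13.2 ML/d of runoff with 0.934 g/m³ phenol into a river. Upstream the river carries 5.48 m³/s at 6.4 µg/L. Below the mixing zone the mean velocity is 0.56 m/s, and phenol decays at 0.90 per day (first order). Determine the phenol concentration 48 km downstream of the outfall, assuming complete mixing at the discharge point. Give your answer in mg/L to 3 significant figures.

13.2 ML/d = 0.1528 m³/s.
6.4 µg/L = 0.0064 mg/L.
After complete mixing, C₀ = (0.1528·0.934 + 5.48·0.0064) / 5.633 = 0.03156 mg/L.
Travel time t = 4.8e+04 m / 0.56 m/s = 8.571e+04 s = 0.9921 d.
C = 0.03156·exp(−0.90·0.9921) = 0.03156·0.4095 = 0.01292 mg/L.

0.0129 mg/L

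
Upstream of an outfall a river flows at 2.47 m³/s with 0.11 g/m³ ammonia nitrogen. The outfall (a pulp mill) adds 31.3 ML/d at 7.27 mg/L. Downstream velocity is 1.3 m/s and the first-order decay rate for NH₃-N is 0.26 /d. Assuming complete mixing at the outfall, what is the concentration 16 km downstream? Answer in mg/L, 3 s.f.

0.989 mg/L

31.3 ML/d = 0.3623 m³/s.
After complete mixing, C₀ = (0.3623·7.27 + 2.47·0.11) / 2.832 = 1.026 mg/L.
Travel time t = 1.6e+04 m / 1.3 m/s = 1.231e+04 s = 0.1425 d.
C = 1.026·exp(−0.26·0.1425) = 1.026·0.9636 = 0.9885 mg/L.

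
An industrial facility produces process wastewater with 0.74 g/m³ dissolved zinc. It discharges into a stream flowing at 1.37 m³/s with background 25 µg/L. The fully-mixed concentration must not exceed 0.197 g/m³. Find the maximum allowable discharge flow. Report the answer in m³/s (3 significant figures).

25 µg/L = 0.025 mg/L.
Mass balance at complete mixing: C_std·(Q_w + Q_r) = Q_w·C_e + Q_r·C_b.
Rearranging, Q_w = Q_r·(C_std − C_b)/(C_e − C_std) = 1.37·(0.197 − 0.025) / (0.74 − 0.197) = 0.434 m³/s.

0.434 m³/s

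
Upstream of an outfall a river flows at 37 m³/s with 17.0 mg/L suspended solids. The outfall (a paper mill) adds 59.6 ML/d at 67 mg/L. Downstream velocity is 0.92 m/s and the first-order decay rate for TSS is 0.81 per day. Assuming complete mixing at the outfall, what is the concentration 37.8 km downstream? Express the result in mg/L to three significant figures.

12.2 mg/L

59.6 ML/d = 0.6898 m³/s.
After complete mixing, C₀ = (0.6898·67 + 37·17) / 37.69 = 17.92 mg/L.
Travel time t = 3.78e+04 m / 0.92 m/s = 4.109e+04 s = 0.4755 d.
C = 17.92·exp(−0.81·0.4755) = 17.92·0.6803 = 12.19 mg/L.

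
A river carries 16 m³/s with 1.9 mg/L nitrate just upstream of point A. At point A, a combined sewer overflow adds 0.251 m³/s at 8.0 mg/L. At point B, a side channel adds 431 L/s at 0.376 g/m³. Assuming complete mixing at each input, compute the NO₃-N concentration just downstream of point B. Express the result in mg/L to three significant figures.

1.95 mg/L

After input A: C = (16·1.9 + 0.251·8) / 16.25 = 1.994 mg/L.
431 L/s = 0.431 m³/s.
After input B: C = (16.25·1.994 + 0.431·0.376) / 16.68 = 1.952 mg/L.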